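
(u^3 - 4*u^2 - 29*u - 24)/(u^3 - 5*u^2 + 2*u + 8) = (u^2 - 5*u - 24)/(u^2 - 6*u + 8)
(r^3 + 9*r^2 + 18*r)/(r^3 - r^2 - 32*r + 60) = r*(r + 3)/(r^2 - 7*r + 10)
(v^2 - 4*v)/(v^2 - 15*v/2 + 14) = 2*v/(2*v - 7)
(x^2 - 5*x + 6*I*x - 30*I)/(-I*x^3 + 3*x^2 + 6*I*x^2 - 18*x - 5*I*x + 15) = (I*x - 6)/(x^2 + x*(-1 + 3*I) - 3*I)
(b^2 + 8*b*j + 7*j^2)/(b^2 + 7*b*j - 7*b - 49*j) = (b + j)/(b - 7)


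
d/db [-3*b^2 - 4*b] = -6*b - 4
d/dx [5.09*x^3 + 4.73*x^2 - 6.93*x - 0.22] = 15.27*x^2 + 9.46*x - 6.93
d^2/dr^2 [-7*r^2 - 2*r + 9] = -14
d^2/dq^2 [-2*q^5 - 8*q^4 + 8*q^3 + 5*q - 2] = 8*q*(-5*q^2 - 12*q + 6)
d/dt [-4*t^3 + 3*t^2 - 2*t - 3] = -12*t^2 + 6*t - 2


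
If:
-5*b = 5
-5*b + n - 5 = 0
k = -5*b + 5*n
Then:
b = -1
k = 5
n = 0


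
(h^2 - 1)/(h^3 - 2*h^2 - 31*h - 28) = (h - 1)/(h^2 - 3*h - 28)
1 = 1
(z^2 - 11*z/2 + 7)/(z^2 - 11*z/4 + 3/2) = 2*(2*z - 7)/(4*z - 3)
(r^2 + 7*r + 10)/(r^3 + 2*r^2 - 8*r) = (r^2 + 7*r + 10)/(r*(r^2 + 2*r - 8))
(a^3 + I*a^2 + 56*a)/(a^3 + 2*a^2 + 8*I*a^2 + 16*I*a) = (a - 7*I)/(a + 2)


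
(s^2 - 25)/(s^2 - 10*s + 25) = (s + 5)/(s - 5)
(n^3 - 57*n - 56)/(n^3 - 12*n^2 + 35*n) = (n^3 - 57*n - 56)/(n*(n^2 - 12*n + 35))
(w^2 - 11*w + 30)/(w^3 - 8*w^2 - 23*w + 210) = (w - 5)/(w^2 - 2*w - 35)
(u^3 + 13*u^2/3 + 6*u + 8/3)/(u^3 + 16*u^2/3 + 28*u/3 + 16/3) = (u + 1)/(u + 2)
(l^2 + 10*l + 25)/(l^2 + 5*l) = (l + 5)/l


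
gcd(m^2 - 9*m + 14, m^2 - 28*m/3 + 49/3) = m - 7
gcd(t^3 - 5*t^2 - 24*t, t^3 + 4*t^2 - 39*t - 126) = t + 3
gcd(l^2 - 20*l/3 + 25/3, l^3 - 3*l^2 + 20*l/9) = l - 5/3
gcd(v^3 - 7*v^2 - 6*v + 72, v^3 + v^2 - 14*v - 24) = v^2 - v - 12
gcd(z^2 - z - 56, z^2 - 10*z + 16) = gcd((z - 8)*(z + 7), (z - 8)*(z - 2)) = z - 8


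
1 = 1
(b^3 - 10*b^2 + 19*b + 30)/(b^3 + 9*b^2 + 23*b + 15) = (b^2 - 11*b + 30)/(b^2 + 8*b + 15)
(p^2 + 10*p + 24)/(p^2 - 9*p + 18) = (p^2 + 10*p + 24)/(p^2 - 9*p + 18)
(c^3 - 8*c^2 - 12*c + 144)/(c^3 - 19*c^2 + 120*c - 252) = (c + 4)/(c - 7)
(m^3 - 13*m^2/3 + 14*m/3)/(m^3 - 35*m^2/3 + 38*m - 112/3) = m*(3*m - 7)/(3*m^2 - 29*m + 56)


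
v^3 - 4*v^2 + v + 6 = (v - 3)*(v - 2)*(v + 1)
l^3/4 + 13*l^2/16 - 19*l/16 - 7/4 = (l/4 + 1)*(l - 7/4)*(l + 1)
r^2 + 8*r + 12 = (r + 2)*(r + 6)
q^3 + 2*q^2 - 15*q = q*(q - 3)*(q + 5)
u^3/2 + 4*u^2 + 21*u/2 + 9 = (u/2 + 1)*(u + 3)^2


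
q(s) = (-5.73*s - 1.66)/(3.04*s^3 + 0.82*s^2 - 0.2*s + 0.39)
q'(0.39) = 9.40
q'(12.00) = 0.00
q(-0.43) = 2.08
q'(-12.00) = -0.00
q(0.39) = -6.31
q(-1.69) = -0.69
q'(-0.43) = -19.06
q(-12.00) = -0.01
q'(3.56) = 0.08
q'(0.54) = 10.18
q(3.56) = -0.15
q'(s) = (-5.73*s - 1.66)*(-9.12*s^2 - 1.64*s + 0.2)/(3.04*s^3 + 0.82*s^2 - 0.2*s + 0.39)^2 - 5.73/(3.04*s^3 + 0.82*s^2 - 0.2*s + 0.39)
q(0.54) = -4.76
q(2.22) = -0.39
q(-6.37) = -0.05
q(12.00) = -0.01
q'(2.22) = 0.35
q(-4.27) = -0.10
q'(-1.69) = -0.88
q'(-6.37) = -0.01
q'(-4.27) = -0.05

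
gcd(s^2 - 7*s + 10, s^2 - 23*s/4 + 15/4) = s - 5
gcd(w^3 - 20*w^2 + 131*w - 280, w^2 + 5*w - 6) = 1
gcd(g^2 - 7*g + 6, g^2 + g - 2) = g - 1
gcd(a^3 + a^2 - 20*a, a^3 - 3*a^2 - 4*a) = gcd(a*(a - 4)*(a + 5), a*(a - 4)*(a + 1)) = a^2 - 4*a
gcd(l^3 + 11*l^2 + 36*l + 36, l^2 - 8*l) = 1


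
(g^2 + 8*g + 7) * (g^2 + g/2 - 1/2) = g^4 + 17*g^3/2 + 21*g^2/2 - g/2 - 7/2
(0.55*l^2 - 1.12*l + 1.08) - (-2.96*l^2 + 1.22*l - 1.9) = 3.51*l^2 - 2.34*l + 2.98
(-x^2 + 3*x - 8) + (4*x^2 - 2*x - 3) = 3*x^2 + x - 11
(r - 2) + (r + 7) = 2*r + 5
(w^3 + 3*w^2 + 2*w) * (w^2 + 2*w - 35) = w^5 + 5*w^4 - 27*w^3 - 101*w^2 - 70*w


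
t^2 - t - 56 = (t - 8)*(t + 7)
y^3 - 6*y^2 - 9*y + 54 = (y - 6)*(y - 3)*(y + 3)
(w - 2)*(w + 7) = w^2 + 5*w - 14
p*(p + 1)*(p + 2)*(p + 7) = p^4 + 10*p^3 + 23*p^2 + 14*p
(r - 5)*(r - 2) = r^2 - 7*r + 10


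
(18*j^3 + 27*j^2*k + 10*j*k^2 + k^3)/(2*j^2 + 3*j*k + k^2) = (18*j^2 + 9*j*k + k^2)/(2*j + k)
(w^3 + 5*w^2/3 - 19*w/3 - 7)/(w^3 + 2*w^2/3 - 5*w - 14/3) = (w + 3)/(w + 2)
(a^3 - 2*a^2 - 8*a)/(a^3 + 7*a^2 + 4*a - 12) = a*(a - 4)/(a^2 + 5*a - 6)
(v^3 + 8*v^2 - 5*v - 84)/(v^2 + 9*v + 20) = (v^2 + 4*v - 21)/(v + 5)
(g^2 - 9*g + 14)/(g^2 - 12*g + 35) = (g - 2)/(g - 5)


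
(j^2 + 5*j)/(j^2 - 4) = j*(j + 5)/(j^2 - 4)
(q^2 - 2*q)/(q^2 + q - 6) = q/(q + 3)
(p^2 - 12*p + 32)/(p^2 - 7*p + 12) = (p - 8)/(p - 3)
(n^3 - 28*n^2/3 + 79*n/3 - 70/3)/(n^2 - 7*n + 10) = n - 7/3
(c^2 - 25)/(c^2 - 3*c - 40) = (c - 5)/(c - 8)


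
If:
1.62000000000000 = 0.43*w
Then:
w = 3.77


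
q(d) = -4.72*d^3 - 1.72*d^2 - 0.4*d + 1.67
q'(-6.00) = -489.52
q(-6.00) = 961.67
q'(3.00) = -138.16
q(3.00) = -142.45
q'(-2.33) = -69.26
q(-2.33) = 52.97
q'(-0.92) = -9.22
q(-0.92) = 4.26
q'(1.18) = -24.18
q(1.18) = -8.95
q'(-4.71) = -298.32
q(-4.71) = 458.58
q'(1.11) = -21.66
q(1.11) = -7.35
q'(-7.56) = -783.69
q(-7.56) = 1945.81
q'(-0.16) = -0.21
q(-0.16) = 1.71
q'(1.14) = -22.72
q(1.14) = -8.01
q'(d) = -14.16*d^2 - 3.44*d - 0.4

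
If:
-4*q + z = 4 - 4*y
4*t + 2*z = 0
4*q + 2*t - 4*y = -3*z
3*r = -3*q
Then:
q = y - 2/3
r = 2/3 - y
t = -2/3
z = 4/3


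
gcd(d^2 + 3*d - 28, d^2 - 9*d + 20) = d - 4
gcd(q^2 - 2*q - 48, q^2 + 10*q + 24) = q + 6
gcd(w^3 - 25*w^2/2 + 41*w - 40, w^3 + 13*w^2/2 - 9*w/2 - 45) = w - 5/2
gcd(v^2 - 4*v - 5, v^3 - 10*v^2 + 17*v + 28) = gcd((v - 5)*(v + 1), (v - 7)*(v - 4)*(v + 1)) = v + 1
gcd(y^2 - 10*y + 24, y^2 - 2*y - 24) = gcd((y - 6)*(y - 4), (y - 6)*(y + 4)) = y - 6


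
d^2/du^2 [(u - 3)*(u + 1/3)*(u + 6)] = 6*u + 20/3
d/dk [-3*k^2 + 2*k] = 2 - 6*k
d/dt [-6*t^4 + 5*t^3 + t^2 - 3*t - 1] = -24*t^3 + 15*t^2 + 2*t - 3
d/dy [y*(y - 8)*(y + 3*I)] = 3*y^2 + y*(-16 + 6*I) - 24*I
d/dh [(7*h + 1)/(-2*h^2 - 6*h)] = (7*h^2 + 2*h + 3)/(2*h^2*(h^2 + 6*h + 9))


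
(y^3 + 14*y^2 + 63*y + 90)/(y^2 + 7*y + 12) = (y^2 + 11*y + 30)/(y + 4)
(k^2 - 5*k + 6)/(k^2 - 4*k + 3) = (k - 2)/(k - 1)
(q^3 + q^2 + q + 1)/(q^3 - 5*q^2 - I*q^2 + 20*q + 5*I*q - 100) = (q^3 + q^2 + q + 1)/(q^3 - q^2*(5 + I) + 5*q*(4 + I) - 100)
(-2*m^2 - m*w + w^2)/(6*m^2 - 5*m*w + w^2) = (m + w)/(-3*m + w)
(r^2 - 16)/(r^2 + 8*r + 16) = (r - 4)/(r + 4)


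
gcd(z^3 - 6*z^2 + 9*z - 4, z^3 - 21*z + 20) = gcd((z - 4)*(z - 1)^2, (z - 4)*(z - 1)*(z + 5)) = z^2 - 5*z + 4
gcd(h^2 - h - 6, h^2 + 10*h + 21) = 1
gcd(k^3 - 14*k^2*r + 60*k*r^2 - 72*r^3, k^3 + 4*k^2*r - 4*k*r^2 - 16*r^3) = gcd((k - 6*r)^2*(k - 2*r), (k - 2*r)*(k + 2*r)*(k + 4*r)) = -k + 2*r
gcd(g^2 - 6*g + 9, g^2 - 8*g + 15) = g - 3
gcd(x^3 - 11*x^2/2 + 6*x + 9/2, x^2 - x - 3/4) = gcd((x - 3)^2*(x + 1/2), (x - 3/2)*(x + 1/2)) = x + 1/2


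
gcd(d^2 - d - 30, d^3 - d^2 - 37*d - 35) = d + 5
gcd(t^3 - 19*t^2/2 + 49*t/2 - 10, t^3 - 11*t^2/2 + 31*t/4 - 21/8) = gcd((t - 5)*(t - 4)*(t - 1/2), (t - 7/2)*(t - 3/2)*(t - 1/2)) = t - 1/2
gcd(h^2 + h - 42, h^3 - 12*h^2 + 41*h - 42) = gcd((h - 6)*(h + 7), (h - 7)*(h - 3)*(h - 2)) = 1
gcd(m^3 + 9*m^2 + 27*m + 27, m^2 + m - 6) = m + 3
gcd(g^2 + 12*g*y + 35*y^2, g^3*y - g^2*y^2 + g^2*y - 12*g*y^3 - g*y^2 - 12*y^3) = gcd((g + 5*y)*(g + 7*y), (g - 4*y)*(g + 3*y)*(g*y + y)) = 1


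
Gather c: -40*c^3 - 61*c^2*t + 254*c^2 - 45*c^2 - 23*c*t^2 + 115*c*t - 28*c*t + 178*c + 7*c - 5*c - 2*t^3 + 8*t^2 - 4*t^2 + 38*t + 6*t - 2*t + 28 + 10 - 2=-40*c^3 + c^2*(209 - 61*t) + c*(-23*t^2 + 87*t + 180) - 2*t^3 + 4*t^2 + 42*t + 36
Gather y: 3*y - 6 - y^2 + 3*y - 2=-y^2 + 6*y - 8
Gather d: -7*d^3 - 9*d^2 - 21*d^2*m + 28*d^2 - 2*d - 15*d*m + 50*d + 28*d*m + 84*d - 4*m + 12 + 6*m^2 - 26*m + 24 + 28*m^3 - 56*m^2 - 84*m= -7*d^3 + d^2*(19 - 21*m) + d*(13*m + 132) + 28*m^3 - 50*m^2 - 114*m + 36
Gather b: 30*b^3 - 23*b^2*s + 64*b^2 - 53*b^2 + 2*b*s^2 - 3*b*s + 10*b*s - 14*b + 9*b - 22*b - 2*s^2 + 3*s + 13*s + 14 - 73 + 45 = 30*b^3 + b^2*(11 - 23*s) + b*(2*s^2 + 7*s - 27) - 2*s^2 + 16*s - 14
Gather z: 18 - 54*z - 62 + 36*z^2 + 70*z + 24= 36*z^2 + 16*z - 20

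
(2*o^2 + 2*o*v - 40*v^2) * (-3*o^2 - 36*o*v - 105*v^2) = -6*o^4 - 78*o^3*v - 162*o^2*v^2 + 1230*o*v^3 + 4200*v^4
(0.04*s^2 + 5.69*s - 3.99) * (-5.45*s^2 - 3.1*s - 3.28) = -0.218*s^4 - 31.1345*s^3 + 3.9753*s^2 - 6.2942*s + 13.0872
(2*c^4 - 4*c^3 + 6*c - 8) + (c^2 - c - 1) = 2*c^4 - 4*c^3 + c^2 + 5*c - 9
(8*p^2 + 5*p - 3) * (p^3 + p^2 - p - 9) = 8*p^5 + 13*p^4 - 6*p^3 - 80*p^2 - 42*p + 27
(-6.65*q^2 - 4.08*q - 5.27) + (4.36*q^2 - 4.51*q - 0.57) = -2.29*q^2 - 8.59*q - 5.84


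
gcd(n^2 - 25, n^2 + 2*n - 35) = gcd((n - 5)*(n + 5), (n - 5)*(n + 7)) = n - 5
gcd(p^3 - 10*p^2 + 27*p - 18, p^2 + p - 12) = p - 3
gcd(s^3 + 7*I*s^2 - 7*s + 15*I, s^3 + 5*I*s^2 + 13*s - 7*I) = s - I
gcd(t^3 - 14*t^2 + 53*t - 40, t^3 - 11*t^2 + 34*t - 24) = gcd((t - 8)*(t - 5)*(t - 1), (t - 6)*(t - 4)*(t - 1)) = t - 1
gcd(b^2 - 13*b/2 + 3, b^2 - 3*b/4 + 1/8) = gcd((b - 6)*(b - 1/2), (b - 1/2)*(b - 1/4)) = b - 1/2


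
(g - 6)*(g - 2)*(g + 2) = g^3 - 6*g^2 - 4*g + 24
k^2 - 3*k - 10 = (k - 5)*(k + 2)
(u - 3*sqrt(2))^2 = u^2 - 6*sqrt(2)*u + 18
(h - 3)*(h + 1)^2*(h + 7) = h^4 + 6*h^3 - 12*h^2 - 38*h - 21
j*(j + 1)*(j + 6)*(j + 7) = j^4 + 14*j^3 + 55*j^2 + 42*j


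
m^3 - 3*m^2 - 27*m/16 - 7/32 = (m - 7/2)*(m + 1/4)^2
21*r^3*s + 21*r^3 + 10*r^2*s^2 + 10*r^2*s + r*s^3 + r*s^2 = (3*r + s)*(7*r + s)*(r*s + r)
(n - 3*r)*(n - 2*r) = n^2 - 5*n*r + 6*r^2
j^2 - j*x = j*(j - x)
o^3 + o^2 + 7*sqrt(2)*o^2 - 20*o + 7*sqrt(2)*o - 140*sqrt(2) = (o - 4)*(o + 5)*(o + 7*sqrt(2))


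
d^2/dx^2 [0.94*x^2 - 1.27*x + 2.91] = 1.88000000000000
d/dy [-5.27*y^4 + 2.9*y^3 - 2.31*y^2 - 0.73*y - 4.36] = -21.08*y^3 + 8.7*y^2 - 4.62*y - 0.73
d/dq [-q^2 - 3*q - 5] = -2*q - 3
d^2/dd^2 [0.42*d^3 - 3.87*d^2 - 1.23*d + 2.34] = 2.52*d - 7.74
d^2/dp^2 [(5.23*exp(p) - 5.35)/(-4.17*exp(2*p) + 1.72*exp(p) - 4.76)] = (-90.943947*exp(4*p) + 334.610808*exp(3*p) + 507.750876*exp(2*p) - 451.764496*exp(p) - 74.697728)*exp(p)/(72.511713*exp(6*p) - 89.726724*exp(5*p) + 285.323076*exp(4*p) - 209.932192*exp(3*p) + 325.692528*exp(2*p) - 116.913216*exp(p) + 107.850176)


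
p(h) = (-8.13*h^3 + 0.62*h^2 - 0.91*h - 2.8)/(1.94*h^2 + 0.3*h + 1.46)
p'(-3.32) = -4.51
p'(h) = (-3.88*h - 0.3)*(-8.13*h^3 + 0.62*h^2 - 0.91*h - 2.8)/(1.94*h^2 + 0.3*h + 1.46)^2 + (-24.39*h^2 + 1.24*h - 0.91)/(1.94*h^2 + 0.3*h + 1.46) = (-15.7722*h^4 - 4.878*h^3 - 33.658*h^2 + 12.6744*h - 0.4886)/(3.7636*h^4 + 1.164*h^3 + 5.7548*h^2 + 0.876*h + 2.1316)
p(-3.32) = 13.94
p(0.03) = -1.92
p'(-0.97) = -6.02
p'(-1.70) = -5.28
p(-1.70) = 6.17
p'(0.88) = -2.71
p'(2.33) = -4.22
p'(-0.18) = -1.78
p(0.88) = -2.68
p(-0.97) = 2.03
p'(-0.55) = -5.16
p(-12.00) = 51.03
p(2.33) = -8.23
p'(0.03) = -0.06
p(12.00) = -49.13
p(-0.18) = -1.75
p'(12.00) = -4.21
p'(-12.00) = -4.21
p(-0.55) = -0.40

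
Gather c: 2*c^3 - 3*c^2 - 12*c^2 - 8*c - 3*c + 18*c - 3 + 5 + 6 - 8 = 2*c^3 - 15*c^2 + 7*c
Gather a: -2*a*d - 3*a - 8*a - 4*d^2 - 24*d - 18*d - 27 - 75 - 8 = a*(-2*d - 11) - 4*d^2 - 42*d - 110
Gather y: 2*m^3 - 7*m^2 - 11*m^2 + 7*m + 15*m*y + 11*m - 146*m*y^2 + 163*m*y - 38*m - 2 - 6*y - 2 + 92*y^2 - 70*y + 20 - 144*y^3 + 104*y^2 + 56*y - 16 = 2*m^3 - 18*m^2 - 20*m - 144*y^3 + y^2*(196 - 146*m) + y*(178*m - 20)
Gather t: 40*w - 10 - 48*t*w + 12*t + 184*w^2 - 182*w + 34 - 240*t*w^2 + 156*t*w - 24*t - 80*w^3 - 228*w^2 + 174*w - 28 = t*(-240*w^2 + 108*w - 12) - 80*w^3 - 44*w^2 + 32*w - 4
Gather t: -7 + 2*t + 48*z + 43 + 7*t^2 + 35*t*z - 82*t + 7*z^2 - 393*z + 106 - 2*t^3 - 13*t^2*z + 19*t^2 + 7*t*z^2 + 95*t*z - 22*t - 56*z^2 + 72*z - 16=-2*t^3 + t^2*(26 - 13*z) + t*(7*z^2 + 130*z - 102) - 49*z^2 - 273*z + 126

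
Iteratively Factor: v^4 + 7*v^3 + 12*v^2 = (v + 4)*(v^3 + 3*v^2) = (v + 3)*(v + 4)*(v^2) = v*(v + 3)*(v + 4)*(v)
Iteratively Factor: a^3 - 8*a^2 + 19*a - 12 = (a - 4)*(a^2 - 4*a + 3) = (a - 4)*(a - 1)*(a - 3)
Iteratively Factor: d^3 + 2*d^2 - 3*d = (d - 1)*(d^2 + 3*d) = (d - 1)*(d + 3)*(d)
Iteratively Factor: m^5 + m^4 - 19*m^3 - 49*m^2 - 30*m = (m - 5)*(m^4 + 6*m^3 + 11*m^2 + 6*m) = (m - 5)*(m + 2)*(m^3 + 4*m^2 + 3*m) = m*(m - 5)*(m + 2)*(m^2 + 4*m + 3) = m*(m - 5)*(m + 2)*(m + 3)*(m + 1)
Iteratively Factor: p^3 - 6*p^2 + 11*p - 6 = (p - 1)*(p^2 - 5*p + 6) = (p - 3)*(p - 1)*(p - 2)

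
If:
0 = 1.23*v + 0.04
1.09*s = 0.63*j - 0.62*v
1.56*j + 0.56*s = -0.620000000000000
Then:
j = -0.33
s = -0.17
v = -0.03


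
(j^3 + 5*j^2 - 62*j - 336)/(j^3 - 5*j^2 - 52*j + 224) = (j + 6)/(j - 4)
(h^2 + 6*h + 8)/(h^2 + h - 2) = (h + 4)/(h - 1)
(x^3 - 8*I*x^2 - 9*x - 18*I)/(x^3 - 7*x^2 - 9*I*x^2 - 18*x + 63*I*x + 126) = (x + I)/(x - 7)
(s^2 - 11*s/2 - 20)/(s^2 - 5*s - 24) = (s + 5/2)/(s + 3)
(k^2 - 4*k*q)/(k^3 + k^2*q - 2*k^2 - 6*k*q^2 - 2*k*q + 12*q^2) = k*(k - 4*q)/(k^3 + k^2*q - 2*k^2 - 6*k*q^2 - 2*k*q + 12*q^2)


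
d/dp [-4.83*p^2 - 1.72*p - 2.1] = -9.66*p - 1.72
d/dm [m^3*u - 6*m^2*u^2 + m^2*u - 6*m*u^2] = u*(3*m^2 - 12*m*u + 2*m - 6*u)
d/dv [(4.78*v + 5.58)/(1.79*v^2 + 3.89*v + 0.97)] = (8.5562*v^2 + 18.5942*v - (3.58*v + 3.89)*(4.78*v + 5.58) + 4.6366)/(1.79*v^2 + 3.89*v + 0.97)^2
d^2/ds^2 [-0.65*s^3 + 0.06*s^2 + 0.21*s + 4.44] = 0.12 - 3.9*s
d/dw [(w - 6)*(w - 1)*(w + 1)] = 3*w^2 - 12*w - 1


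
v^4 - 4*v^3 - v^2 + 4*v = v*(v - 4)*(v - 1)*(v + 1)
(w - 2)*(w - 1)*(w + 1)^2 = w^4 - w^3 - 3*w^2 + w + 2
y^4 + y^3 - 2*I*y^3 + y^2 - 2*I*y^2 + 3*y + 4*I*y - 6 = (y - 1)*(y + 2)*(y - 3*I)*(y + I)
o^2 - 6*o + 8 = (o - 4)*(o - 2)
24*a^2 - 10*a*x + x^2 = (-6*a + x)*(-4*a + x)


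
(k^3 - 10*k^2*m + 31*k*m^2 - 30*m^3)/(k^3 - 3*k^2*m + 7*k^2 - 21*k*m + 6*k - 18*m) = (k^2 - 7*k*m + 10*m^2)/(k^2 + 7*k + 6)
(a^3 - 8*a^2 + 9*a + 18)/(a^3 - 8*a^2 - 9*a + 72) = (a^2 - 5*a - 6)/(a^2 - 5*a - 24)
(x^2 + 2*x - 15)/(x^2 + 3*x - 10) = (x - 3)/(x - 2)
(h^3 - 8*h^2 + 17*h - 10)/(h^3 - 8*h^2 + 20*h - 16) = (h^2 - 6*h + 5)/(h^2 - 6*h + 8)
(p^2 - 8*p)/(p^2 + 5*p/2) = 2*(p - 8)/(2*p + 5)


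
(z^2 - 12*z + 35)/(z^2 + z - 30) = (z - 7)/(z + 6)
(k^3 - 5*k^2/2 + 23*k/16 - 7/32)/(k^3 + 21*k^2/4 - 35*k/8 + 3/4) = (k - 7/4)/(k + 6)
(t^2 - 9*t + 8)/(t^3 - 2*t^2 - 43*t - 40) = (t - 1)/(t^2 + 6*t + 5)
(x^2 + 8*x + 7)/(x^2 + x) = (x + 7)/x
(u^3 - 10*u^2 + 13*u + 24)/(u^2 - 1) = (u^2 - 11*u + 24)/(u - 1)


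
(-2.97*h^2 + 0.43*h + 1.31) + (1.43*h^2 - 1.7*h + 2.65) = -1.54*h^2 - 1.27*h + 3.96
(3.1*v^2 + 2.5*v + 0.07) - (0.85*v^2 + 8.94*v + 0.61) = 2.25*v^2 - 6.44*v - 0.54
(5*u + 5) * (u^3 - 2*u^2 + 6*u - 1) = 5*u^4 - 5*u^3 + 20*u^2 + 25*u - 5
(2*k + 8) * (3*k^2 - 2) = 6*k^3 + 24*k^2 - 4*k - 16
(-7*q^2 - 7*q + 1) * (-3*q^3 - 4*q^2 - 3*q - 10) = 21*q^5 + 49*q^4 + 46*q^3 + 87*q^2 + 67*q - 10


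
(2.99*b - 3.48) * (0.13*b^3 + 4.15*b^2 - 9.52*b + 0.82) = 0.3887*b^4 + 11.9561*b^3 - 42.9068*b^2 + 35.5814*b - 2.8536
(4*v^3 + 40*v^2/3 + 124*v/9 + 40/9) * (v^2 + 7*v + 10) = 4*v^5 + 124*v^4/3 + 1324*v^3/9 + 2108*v^2/9 + 1520*v/9 + 400/9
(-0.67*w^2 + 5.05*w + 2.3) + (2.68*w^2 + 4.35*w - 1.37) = 2.01*w^2 + 9.4*w + 0.93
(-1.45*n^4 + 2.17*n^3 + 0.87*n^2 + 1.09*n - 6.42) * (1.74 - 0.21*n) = 0.3045*n^5 - 2.9787*n^4 + 3.5931*n^3 + 1.2849*n^2 + 3.2448*n - 11.1708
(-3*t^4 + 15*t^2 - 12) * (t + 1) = -3*t^5 - 3*t^4 + 15*t^3 + 15*t^2 - 12*t - 12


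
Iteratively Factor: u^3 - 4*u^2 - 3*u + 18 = (u - 3)*(u^2 - u - 6) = (u - 3)*(u + 2)*(u - 3)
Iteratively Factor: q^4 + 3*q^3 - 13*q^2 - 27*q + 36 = (q + 3)*(q^3 - 13*q + 12) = (q + 3)*(q + 4)*(q^2 - 4*q + 3) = (q - 1)*(q + 3)*(q + 4)*(q - 3)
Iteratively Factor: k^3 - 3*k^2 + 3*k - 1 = (k - 1)*(k^2 - 2*k + 1) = (k - 1)^2*(k - 1)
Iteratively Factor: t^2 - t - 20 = (t + 4)*(t - 5)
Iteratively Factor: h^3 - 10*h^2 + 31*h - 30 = (h - 2)*(h^2 - 8*h + 15) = (h - 5)*(h - 2)*(h - 3)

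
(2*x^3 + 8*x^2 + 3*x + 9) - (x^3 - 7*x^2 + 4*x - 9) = x^3 + 15*x^2 - x + 18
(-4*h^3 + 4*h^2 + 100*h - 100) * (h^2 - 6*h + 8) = -4*h^5 + 28*h^4 + 44*h^3 - 668*h^2 + 1400*h - 800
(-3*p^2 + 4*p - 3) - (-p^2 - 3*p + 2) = -2*p^2 + 7*p - 5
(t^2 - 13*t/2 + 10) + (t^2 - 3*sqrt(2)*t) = 2*t^2 - 13*t/2 - 3*sqrt(2)*t + 10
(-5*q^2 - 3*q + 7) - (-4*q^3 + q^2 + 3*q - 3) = 4*q^3 - 6*q^2 - 6*q + 10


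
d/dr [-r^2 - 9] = -2*r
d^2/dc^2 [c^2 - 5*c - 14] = 2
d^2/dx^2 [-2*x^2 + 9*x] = -4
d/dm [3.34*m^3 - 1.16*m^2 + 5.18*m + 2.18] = 10.02*m^2 - 2.32*m + 5.18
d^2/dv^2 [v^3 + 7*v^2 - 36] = 6*v + 14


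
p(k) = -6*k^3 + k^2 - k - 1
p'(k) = -18*k^2 + 2*k - 1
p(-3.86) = 362.83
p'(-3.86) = -276.91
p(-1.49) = 22.56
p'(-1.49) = -43.94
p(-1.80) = 39.03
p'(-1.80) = -62.92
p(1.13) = -9.51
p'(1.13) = -21.72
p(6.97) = -1991.04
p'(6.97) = -861.52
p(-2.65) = 120.33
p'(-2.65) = -132.70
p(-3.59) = 293.09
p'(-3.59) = -240.17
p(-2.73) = 131.26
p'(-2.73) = -140.61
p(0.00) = -1.00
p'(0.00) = -1.00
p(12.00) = -10237.00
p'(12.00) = -2569.00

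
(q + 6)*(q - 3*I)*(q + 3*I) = q^3 + 6*q^2 + 9*q + 54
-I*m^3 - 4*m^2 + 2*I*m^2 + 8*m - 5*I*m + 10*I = (m - 2)*(m - 5*I)*(-I*m + 1)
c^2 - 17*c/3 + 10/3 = (c - 5)*(c - 2/3)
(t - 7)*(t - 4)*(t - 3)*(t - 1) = t^4 - 15*t^3 + 75*t^2 - 145*t + 84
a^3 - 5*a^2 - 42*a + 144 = (a - 8)*(a - 3)*(a + 6)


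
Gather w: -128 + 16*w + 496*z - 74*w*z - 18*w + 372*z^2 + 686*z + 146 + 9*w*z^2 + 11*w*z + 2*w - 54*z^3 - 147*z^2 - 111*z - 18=w*(9*z^2 - 63*z) - 54*z^3 + 225*z^2 + 1071*z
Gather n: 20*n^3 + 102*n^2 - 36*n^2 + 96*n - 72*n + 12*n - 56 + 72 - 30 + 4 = 20*n^3 + 66*n^2 + 36*n - 10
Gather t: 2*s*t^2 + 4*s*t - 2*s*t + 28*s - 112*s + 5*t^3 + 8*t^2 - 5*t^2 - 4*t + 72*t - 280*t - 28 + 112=-84*s + 5*t^3 + t^2*(2*s + 3) + t*(2*s - 212) + 84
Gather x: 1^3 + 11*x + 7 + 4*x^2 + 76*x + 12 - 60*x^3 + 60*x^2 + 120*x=-60*x^3 + 64*x^2 + 207*x + 20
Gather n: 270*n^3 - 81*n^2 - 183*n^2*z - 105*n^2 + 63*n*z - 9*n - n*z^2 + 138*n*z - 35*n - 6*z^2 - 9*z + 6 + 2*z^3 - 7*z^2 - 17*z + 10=270*n^3 + n^2*(-183*z - 186) + n*(-z^2 + 201*z - 44) + 2*z^3 - 13*z^2 - 26*z + 16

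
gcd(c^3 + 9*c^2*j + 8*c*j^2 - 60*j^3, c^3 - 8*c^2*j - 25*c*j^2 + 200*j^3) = c + 5*j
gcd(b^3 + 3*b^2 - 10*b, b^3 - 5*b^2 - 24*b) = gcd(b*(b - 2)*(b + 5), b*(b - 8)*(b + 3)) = b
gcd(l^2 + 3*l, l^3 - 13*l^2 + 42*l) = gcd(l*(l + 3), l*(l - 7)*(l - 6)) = l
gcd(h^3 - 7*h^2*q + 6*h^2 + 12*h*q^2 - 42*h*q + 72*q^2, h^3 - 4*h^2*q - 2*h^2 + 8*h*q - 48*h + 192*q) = -h^2 + 4*h*q - 6*h + 24*q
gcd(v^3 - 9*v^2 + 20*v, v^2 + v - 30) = v - 5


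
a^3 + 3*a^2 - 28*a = a*(a - 4)*(a + 7)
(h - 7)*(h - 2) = h^2 - 9*h + 14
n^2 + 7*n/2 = n*(n + 7/2)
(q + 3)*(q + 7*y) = q^2 + 7*q*y + 3*q + 21*y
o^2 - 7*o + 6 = (o - 6)*(o - 1)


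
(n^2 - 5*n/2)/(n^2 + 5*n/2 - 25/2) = n/(n + 5)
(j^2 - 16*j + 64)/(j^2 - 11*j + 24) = (j - 8)/(j - 3)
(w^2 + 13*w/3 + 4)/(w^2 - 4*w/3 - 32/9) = 3*(w + 3)/(3*w - 8)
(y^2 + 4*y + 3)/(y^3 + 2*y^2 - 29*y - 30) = (y + 3)/(y^2 + y - 30)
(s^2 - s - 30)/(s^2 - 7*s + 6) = (s + 5)/(s - 1)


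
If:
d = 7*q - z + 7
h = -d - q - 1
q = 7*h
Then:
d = 7/57 - 8*z/57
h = z/57 - 8/57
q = 7*z/57 - 56/57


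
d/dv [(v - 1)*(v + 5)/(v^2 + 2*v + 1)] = 2*(7 - v)/(v^3 + 3*v^2 + 3*v + 1)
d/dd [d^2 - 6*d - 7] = 2*d - 6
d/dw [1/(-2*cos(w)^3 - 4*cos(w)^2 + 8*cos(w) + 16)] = (2 - 3*cos(w))*sin(w)/(2*(cos(w) - 2)^2*(cos(w) + 2)^3)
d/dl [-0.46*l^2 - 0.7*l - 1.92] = -0.92*l - 0.7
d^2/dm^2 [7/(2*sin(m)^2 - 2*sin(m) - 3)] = 14*(8*sin(m)^4 - 6*sin(m)^3 + 2*sin(m)^2 + 9*sin(m) - 10)/(2*sin(m) + cos(2*m) + 2)^3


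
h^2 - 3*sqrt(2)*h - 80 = (h - 8*sqrt(2))*(h + 5*sqrt(2))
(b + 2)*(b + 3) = b^2 + 5*b + 6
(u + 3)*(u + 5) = u^2 + 8*u + 15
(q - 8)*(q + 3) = q^2 - 5*q - 24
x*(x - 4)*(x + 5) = x^3 + x^2 - 20*x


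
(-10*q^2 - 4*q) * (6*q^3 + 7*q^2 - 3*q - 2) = -60*q^5 - 94*q^4 + 2*q^3 + 32*q^2 + 8*q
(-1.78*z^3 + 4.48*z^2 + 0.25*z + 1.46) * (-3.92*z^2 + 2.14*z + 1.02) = 6.9776*z^5 - 21.3708*z^4 + 6.7916*z^3 - 0.618599999999999*z^2 + 3.3794*z + 1.4892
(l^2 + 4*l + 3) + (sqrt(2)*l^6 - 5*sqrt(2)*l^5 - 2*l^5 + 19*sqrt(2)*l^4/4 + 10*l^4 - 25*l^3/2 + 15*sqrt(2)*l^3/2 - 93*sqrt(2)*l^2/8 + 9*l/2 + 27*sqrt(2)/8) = sqrt(2)*l^6 - 5*sqrt(2)*l^5 - 2*l^5 + 19*sqrt(2)*l^4/4 + 10*l^4 - 25*l^3/2 + 15*sqrt(2)*l^3/2 - 93*sqrt(2)*l^2/8 + l^2 + 17*l/2 + 3 + 27*sqrt(2)/8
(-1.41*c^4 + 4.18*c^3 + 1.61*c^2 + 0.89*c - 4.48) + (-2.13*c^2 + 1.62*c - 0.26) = -1.41*c^4 + 4.18*c^3 - 0.52*c^2 + 2.51*c - 4.74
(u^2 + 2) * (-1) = -u^2 - 2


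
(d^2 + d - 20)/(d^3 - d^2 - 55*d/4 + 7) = 4*(d + 5)/(4*d^2 + 12*d - 7)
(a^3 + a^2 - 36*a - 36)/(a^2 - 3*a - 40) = (-a^3 - a^2 + 36*a + 36)/(-a^2 + 3*a + 40)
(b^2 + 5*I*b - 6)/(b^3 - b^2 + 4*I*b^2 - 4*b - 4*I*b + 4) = (b + 3*I)/(b^2 + b*(-1 + 2*I) - 2*I)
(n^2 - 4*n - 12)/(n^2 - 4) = (n - 6)/(n - 2)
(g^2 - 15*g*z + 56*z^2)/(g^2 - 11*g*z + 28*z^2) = (-g + 8*z)/(-g + 4*z)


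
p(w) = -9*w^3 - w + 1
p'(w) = -27*w^2 - 1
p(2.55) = -150.78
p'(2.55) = -176.57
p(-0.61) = 3.65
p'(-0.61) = -11.05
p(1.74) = -48.15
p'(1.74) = -82.75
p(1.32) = -21.02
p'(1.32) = -48.04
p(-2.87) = 216.63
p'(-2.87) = -223.40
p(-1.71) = 47.71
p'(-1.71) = -79.95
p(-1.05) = 12.47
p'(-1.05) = -30.77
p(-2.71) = 182.83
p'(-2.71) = -199.29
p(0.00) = 1.00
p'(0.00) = -1.00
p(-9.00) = 6571.00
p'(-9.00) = -2188.00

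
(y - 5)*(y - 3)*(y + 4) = y^3 - 4*y^2 - 17*y + 60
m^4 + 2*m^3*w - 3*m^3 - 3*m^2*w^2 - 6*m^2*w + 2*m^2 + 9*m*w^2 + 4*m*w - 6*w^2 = (m - 2)*(m - 1)*(m - w)*(m + 3*w)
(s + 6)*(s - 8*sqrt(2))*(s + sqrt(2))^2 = s^4 - 6*sqrt(2)*s^3 + 6*s^3 - 36*sqrt(2)*s^2 - 30*s^2 - 180*s - 16*sqrt(2)*s - 96*sqrt(2)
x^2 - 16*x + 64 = (x - 8)^2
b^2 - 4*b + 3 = (b - 3)*(b - 1)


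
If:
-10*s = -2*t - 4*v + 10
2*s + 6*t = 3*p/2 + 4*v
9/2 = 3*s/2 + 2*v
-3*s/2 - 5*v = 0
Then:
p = 428/3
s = 5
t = 33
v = -3/2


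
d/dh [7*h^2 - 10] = 14*h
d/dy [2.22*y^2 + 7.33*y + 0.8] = 4.44*y + 7.33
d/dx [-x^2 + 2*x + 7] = 2 - 2*x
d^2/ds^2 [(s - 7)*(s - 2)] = 2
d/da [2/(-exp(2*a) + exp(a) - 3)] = (4*exp(a) - 2)*exp(a)/(exp(2*a) - exp(a) + 3)^2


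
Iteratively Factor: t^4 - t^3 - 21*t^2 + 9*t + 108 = (t - 3)*(t^3 + 2*t^2 - 15*t - 36) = (t - 3)*(t + 3)*(t^2 - t - 12) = (t - 3)*(t + 3)^2*(t - 4)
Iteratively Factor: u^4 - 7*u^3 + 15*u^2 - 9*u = (u - 3)*(u^3 - 4*u^2 + 3*u) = u*(u - 3)*(u^2 - 4*u + 3) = u*(u - 3)^2*(u - 1)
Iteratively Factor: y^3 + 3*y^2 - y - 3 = (y - 1)*(y^2 + 4*y + 3) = (y - 1)*(y + 1)*(y + 3)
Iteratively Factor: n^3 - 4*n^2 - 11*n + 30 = (n + 3)*(n^2 - 7*n + 10) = (n - 2)*(n + 3)*(n - 5)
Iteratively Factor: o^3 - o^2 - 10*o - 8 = (o + 2)*(o^2 - 3*o - 4) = (o + 1)*(o + 2)*(o - 4)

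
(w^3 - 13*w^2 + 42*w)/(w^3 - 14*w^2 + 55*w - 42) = w/(w - 1)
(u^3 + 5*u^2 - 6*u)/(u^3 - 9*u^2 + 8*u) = (u + 6)/(u - 8)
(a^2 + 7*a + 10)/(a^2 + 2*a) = (a + 5)/a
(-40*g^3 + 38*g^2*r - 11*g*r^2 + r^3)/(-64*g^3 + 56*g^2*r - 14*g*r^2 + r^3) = (-5*g + r)/(-8*g + r)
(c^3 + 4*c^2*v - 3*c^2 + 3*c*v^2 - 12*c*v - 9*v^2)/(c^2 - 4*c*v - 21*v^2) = (-c^2 - c*v + 3*c + 3*v)/(-c + 7*v)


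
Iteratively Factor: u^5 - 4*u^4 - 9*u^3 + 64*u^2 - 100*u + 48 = (u - 1)*(u^4 - 3*u^3 - 12*u^2 + 52*u - 48) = (u - 2)*(u - 1)*(u^3 - u^2 - 14*u + 24) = (u - 3)*(u - 2)*(u - 1)*(u^2 + 2*u - 8) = (u - 3)*(u - 2)*(u - 1)*(u + 4)*(u - 2)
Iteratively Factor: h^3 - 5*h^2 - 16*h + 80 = (h - 5)*(h^2 - 16) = (h - 5)*(h - 4)*(h + 4)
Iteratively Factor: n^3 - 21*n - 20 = (n + 4)*(n^2 - 4*n - 5) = (n + 1)*(n + 4)*(n - 5)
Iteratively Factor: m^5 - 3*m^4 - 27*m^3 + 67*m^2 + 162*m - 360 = (m + 3)*(m^4 - 6*m^3 - 9*m^2 + 94*m - 120) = (m - 2)*(m + 3)*(m^3 - 4*m^2 - 17*m + 60) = (m - 5)*(m - 2)*(m + 3)*(m^2 + m - 12) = (m - 5)*(m - 3)*(m - 2)*(m + 3)*(m + 4)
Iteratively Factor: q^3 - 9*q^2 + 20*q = (q)*(q^2 - 9*q + 20) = q*(q - 4)*(q - 5)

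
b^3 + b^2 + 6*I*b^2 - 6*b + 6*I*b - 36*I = (b - 2)*(b + 3)*(b + 6*I)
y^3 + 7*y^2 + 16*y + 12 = (y + 2)^2*(y + 3)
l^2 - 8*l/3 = l*(l - 8/3)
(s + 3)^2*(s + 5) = s^3 + 11*s^2 + 39*s + 45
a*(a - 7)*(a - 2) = a^3 - 9*a^2 + 14*a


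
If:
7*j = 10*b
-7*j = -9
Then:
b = 9/10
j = 9/7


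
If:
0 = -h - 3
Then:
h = -3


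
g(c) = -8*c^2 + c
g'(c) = 1 - 16*c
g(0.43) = -1.05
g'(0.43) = -5.88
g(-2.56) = -54.99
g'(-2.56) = 41.96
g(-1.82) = -28.32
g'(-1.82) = 30.12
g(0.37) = -0.73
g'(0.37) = -4.92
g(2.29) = -39.66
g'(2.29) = -35.64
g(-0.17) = -0.40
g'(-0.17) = 3.72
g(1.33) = -12.82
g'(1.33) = -20.28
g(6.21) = -302.30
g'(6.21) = -98.36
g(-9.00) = -657.00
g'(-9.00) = 145.00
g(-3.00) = -75.00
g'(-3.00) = 49.00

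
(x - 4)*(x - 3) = x^2 - 7*x + 12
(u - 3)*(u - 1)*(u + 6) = u^3 + 2*u^2 - 21*u + 18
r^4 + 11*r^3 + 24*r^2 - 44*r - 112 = (r - 2)*(r + 2)*(r + 4)*(r + 7)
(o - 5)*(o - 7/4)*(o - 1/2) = o^3 - 29*o^2/4 + 97*o/8 - 35/8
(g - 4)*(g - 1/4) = g^2 - 17*g/4 + 1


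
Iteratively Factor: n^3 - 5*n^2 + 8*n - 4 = (n - 1)*(n^2 - 4*n + 4) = (n - 2)*(n - 1)*(n - 2)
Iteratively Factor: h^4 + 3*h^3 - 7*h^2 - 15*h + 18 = (h - 2)*(h^3 + 5*h^2 + 3*h - 9) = (h - 2)*(h + 3)*(h^2 + 2*h - 3) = (h - 2)*(h + 3)^2*(h - 1)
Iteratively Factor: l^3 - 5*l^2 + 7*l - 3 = (l - 1)*(l^2 - 4*l + 3) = (l - 1)^2*(l - 3)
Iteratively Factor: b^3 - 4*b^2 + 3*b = (b - 1)*(b^2 - 3*b) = (b - 3)*(b - 1)*(b)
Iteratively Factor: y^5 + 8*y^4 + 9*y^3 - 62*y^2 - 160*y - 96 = (y + 4)*(y^4 + 4*y^3 - 7*y^2 - 34*y - 24) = (y + 2)*(y + 4)*(y^3 + 2*y^2 - 11*y - 12) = (y - 3)*(y + 2)*(y + 4)*(y^2 + 5*y + 4) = (y - 3)*(y + 1)*(y + 2)*(y + 4)*(y + 4)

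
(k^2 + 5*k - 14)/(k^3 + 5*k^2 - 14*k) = 1/k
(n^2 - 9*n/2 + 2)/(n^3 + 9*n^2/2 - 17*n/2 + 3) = (n - 4)/(n^2 + 5*n - 6)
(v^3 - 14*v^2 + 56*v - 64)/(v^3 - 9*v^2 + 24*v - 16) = (v^2 - 10*v + 16)/(v^2 - 5*v + 4)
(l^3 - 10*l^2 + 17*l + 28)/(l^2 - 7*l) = l - 3 - 4/l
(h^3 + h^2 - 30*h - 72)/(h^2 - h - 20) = (h^2 - 3*h - 18)/(h - 5)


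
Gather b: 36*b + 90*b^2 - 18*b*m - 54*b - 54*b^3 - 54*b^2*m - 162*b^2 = -54*b^3 + b^2*(-54*m - 72) + b*(-18*m - 18)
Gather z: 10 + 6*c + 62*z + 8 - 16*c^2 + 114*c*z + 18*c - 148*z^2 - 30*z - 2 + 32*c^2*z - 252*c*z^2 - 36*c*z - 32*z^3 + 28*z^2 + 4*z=-16*c^2 + 24*c - 32*z^3 + z^2*(-252*c - 120) + z*(32*c^2 + 78*c + 36) + 16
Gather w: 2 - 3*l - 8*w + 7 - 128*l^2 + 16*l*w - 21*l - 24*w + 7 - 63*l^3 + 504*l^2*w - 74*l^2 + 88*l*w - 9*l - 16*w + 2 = -63*l^3 - 202*l^2 - 33*l + w*(504*l^2 + 104*l - 48) + 18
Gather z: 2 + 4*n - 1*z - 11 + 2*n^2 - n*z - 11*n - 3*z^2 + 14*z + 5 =2*n^2 - 7*n - 3*z^2 + z*(13 - n) - 4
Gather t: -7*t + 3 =3 - 7*t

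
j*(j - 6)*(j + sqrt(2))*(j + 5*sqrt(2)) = j^4 - 6*j^3 + 6*sqrt(2)*j^3 - 36*sqrt(2)*j^2 + 10*j^2 - 60*j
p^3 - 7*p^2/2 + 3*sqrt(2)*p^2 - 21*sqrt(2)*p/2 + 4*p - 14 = (p - 7/2)*(p + sqrt(2))*(p + 2*sqrt(2))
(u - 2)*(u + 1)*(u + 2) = u^3 + u^2 - 4*u - 4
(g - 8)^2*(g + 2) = g^3 - 14*g^2 + 32*g + 128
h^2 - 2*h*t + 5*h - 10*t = (h + 5)*(h - 2*t)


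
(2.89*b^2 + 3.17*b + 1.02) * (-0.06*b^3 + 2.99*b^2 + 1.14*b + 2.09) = -0.1734*b^5 + 8.4509*b^4 + 12.7117*b^3 + 12.7037*b^2 + 7.7881*b + 2.1318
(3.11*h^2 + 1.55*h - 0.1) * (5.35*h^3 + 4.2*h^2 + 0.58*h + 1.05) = 16.6385*h^5 + 21.3545*h^4 + 7.7788*h^3 + 3.7445*h^2 + 1.5695*h - 0.105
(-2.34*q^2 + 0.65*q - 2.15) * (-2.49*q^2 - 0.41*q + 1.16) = 5.8266*q^4 - 0.6591*q^3 + 2.3726*q^2 + 1.6355*q - 2.494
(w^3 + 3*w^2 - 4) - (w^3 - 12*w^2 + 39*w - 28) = 15*w^2 - 39*w + 24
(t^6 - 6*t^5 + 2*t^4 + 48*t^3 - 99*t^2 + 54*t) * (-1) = -t^6 + 6*t^5 - 2*t^4 - 48*t^3 + 99*t^2 - 54*t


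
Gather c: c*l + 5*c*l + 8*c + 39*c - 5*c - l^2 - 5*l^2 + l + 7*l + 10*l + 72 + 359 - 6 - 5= c*(6*l + 42) - 6*l^2 + 18*l + 420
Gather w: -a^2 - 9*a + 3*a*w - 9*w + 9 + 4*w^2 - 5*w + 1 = -a^2 - 9*a + 4*w^2 + w*(3*a - 14) + 10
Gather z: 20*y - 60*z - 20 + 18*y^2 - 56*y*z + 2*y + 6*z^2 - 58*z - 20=18*y^2 + 22*y + 6*z^2 + z*(-56*y - 118) - 40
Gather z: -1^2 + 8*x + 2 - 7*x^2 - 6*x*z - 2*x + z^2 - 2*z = -7*x^2 + 6*x + z^2 + z*(-6*x - 2) + 1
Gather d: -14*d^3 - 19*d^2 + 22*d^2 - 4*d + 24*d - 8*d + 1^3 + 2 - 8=-14*d^3 + 3*d^2 + 12*d - 5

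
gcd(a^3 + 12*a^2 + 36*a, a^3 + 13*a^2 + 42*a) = a^2 + 6*a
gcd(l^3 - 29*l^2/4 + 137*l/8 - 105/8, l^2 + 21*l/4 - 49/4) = l - 7/4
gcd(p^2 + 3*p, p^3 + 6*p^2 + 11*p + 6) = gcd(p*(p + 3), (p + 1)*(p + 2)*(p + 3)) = p + 3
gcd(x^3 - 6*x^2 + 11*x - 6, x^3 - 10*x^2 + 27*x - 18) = x^2 - 4*x + 3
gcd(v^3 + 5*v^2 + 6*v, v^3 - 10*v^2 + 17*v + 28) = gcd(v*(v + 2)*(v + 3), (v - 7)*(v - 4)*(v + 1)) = 1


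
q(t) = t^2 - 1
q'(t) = 2*t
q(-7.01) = 48.14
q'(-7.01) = -14.02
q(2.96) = 7.76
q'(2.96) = 5.92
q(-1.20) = 0.44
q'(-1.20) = -2.40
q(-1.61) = 1.59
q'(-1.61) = -3.22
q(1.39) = 0.93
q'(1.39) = 2.78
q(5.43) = 28.48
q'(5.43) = 10.86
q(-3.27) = 9.69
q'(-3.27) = -6.54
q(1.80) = 2.24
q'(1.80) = 3.60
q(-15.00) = 224.00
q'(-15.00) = -30.00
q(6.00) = 35.00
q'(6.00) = 12.00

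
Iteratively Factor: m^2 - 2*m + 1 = (m - 1)*(m - 1)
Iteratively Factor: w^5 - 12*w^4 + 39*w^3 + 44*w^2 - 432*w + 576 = (w - 3)*(w^4 - 9*w^3 + 12*w^2 + 80*w - 192) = (w - 3)*(w + 3)*(w^3 - 12*w^2 + 48*w - 64) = (w - 4)*(w - 3)*(w + 3)*(w^2 - 8*w + 16) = (w - 4)^2*(w - 3)*(w + 3)*(w - 4)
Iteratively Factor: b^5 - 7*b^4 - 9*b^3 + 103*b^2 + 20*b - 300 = (b + 3)*(b^4 - 10*b^3 + 21*b^2 + 40*b - 100) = (b - 5)*(b + 3)*(b^3 - 5*b^2 - 4*b + 20) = (b - 5)*(b - 2)*(b + 3)*(b^2 - 3*b - 10) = (b - 5)*(b - 2)*(b + 2)*(b + 3)*(b - 5)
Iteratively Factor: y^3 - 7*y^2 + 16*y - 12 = (y - 2)*(y^2 - 5*y + 6) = (y - 3)*(y - 2)*(y - 2)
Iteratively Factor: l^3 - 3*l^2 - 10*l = (l - 5)*(l^2 + 2*l) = (l - 5)*(l + 2)*(l)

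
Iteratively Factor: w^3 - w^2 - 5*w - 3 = (w + 1)*(w^2 - 2*w - 3) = (w + 1)^2*(w - 3)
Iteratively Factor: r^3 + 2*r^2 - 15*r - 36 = (r + 3)*(r^2 - r - 12) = (r + 3)^2*(r - 4)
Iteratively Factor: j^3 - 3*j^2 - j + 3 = (j + 1)*(j^2 - 4*j + 3) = (j - 1)*(j + 1)*(j - 3)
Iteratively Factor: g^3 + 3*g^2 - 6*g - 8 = (g + 4)*(g^2 - g - 2) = (g - 2)*(g + 4)*(g + 1)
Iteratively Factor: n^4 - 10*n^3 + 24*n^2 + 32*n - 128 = (n - 4)*(n^3 - 6*n^2 + 32) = (n - 4)^2*(n^2 - 2*n - 8) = (n - 4)^2*(n + 2)*(n - 4)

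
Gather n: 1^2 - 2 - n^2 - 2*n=-n^2 - 2*n - 1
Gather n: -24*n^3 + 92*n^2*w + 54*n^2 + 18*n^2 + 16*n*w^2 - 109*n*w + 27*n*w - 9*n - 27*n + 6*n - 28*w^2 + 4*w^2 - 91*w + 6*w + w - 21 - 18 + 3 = -24*n^3 + n^2*(92*w + 72) + n*(16*w^2 - 82*w - 30) - 24*w^2 - 84*w - 36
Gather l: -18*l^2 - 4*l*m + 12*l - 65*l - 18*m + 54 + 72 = -18*l^2 + l*(-4*m - 53) - 18*m + 126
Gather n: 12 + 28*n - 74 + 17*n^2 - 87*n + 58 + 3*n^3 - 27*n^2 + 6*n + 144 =3*n^3 - 10*n^2 - 53*n + 140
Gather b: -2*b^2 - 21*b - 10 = -2*b^2 - 21*b - 10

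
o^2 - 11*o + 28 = (o - 7)*(o - 4)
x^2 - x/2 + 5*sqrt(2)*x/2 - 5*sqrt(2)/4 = (x - 1/2)*(x + 5*sqrt(2)/2)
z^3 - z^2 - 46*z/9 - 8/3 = (z - 3)*(z + 2/3)*(z + 4/3)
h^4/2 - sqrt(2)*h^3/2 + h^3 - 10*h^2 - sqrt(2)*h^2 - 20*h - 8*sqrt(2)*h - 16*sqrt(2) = (h/2 + sqrt(2))*(h + 2)*(h - 4*sqrt(2))*(h + sqrt(2))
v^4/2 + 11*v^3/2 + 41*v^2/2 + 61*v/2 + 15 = (v/2 + 1/2)*(v + 2)*(v + 3)*(v + 5)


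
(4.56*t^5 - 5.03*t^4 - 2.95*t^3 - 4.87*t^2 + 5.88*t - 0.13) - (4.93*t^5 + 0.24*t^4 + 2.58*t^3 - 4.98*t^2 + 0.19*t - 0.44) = -0.37*t^5 - 5.27*t^4 - 5.53*t^3 + 0.11*t^2 + 5.69*t + 0.31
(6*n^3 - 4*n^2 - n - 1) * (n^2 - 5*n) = 6*n^5 - 34*n^4 + 19*n^3 + 4*n^2 + 5*n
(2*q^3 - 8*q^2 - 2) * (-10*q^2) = -20*q^5 + 80*q^4 + 20*q^2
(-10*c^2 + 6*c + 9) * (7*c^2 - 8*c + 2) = -70*c^4 + 122*c^3 - 5*c^2 - 60*c + 18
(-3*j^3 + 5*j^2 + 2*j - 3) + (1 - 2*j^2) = -3*j^3 + 3*j^2 + 2*j - 2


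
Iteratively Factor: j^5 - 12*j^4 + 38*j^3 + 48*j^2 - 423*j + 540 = (j - 4)*(j^4 - 8*j^3 + 6*j^2 + 72*j - 135) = (j - 5)*(j - 4)*(j^3 - 3*j^2 - 9*j + 27) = (j - 5)*(j - 4)*(j + 3)*(j^2 - 6*j + 9) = (j - 5)*(j - 4)*(j - 3)*(j + 3)*(j - 3)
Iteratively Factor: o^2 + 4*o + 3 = (o + 3)*(o + 1)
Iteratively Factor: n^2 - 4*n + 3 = (n - 3)*(n - 1)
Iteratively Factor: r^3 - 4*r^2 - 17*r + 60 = (r + 4)*(r^2 - 8*r + 15) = (r - 5)*(r + 4)*(r - 3)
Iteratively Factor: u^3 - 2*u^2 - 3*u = (u + 1)*(u^2 - 3*u) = (u - 3)*(u + 1)*(u)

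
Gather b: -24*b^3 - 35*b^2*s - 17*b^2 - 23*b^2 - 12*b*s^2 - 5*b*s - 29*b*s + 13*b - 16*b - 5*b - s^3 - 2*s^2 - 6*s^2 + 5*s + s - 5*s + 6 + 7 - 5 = -24*b^3 + b^2*(-35*s - 40) + b*(-12*s^2 - 34*s - 8) - s^3 - 8*s^2 + s + 8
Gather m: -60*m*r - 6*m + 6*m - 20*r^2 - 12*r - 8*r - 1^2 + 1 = -60*m*r - 20*r^2 - 20*r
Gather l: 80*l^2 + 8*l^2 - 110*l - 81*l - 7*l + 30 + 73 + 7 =88*l^2 - 198*l + 110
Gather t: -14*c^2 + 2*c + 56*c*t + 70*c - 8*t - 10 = -14*c^2 + 72*c + t*(56*c - 8) - 10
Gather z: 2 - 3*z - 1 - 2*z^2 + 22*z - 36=-2*z^2 + 19*z - 35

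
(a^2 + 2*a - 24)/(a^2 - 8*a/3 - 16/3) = 3*(a + 6)/(3*a + 4)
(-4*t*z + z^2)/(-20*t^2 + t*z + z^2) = z/(5*t + z)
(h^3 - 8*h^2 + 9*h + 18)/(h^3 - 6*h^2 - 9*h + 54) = (h + 1)/(h + 3)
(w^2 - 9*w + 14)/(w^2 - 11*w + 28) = (w - 2)/(w - 4)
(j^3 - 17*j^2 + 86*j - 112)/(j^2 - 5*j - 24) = (j^2 - 9*j + 14)/(j + 3)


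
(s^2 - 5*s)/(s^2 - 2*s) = (s - 5)/(s - 2)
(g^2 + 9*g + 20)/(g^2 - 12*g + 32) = (g^2 + 9*g + 20)/(g^2 - 12*g + 32)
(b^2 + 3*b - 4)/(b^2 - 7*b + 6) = (b + 4)/(b - 6)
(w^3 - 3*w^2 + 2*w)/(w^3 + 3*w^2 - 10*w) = (w - 1)/(w + 5)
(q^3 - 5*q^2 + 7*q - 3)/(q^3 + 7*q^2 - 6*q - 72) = (q^2 - 2*q + 1)/(q^2 + 10*q + 24)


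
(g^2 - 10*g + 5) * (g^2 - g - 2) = g^4 - 11*g^3 + 13*g^2 + 15*g - 10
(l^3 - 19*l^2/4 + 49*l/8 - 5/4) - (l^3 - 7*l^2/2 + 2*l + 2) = -5*l^2/4 + 33*l/8 - 13/4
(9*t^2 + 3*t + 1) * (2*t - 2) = 18*t^3 - 12*t^2 - 4*t - 2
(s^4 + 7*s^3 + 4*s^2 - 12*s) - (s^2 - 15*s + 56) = s^4 + 7*s^3 + 3*s^2 + 3*s - 56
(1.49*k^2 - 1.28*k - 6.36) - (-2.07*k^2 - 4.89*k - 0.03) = 3.56*k^2 + 3.61*k - 6.33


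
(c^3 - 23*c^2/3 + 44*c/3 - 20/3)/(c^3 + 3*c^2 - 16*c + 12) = (3*c^2 - 17*c + 10)/(3*(c^2 + 5*c - 6))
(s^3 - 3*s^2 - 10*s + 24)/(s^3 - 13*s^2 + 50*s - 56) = (s + 3)/(s - 7)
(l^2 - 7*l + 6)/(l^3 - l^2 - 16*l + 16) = (l - 6)/(l^2 - 16)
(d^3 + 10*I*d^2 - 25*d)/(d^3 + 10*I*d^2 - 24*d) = (d^2 + 10*I*d - 25)/(d^2 + 10*I*d - 24)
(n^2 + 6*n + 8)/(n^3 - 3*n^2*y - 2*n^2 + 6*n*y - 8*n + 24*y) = (-n - 4)/(-n^2 + 3*n*y + 4*n - 12*y)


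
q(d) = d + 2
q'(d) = 1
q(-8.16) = -6.16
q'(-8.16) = 1.00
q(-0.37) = 1.63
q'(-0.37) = 1.00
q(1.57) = 3.57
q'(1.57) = 1.00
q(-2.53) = -0.53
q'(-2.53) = 1.00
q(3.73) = 5.73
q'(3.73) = 1.00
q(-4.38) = -2.38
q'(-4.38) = 1.00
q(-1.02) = 0.98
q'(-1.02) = 1.00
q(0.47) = 2.47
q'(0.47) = 1.00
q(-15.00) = -13.00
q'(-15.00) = 1.00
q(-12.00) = -10.00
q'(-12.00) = 1.00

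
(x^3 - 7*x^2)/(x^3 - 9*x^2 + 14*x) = x/(x - 2)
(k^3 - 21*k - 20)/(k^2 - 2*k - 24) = (k^2 - 4*k - 5)/(k - 6)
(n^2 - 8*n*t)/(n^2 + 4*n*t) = (n - 8*t)/(n + 4*t)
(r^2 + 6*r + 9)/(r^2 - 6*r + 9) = (r^2 + 6*r + 9)/(r^2 - 6*r + 9)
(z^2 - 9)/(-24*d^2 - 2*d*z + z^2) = (9 - z^2)/(24*d^2 + 2*d*z - z^2)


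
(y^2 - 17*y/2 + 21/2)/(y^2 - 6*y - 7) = (y - 3/2)/(y + 1)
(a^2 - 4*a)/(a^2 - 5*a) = (a - 4)/(a - 5)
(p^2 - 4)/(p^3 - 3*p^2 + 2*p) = (p + 2)/(p*(p - 1))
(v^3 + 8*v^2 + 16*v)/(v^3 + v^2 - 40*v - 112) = v/(v - 7)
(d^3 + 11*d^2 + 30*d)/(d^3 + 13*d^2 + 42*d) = (d + 5)/(d + 7)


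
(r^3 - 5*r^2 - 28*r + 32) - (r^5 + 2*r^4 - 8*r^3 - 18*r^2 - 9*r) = -r^5 - 2*r^4 + 9*r^3 + 13*r^2 - 19*r + 32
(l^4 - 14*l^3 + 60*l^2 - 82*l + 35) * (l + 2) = l^5 - 12*l^4 + 32*l^3 + 38*l^2 - 129*l + 70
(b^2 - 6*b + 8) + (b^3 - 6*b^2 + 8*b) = b^3 - 5*b^2 + 2*b + 8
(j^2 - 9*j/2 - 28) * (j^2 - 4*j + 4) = j^4 - 17*j^3/2 - 6*j^2 + 94*j - 112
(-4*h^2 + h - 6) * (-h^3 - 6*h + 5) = 4*h^5 - h^4 + 30*h^3 - 26*h^2 + 41*h - 30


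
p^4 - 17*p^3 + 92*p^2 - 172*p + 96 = (p - 8)*(p - 6)*(p - 2)*(p - 1)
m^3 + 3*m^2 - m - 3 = (m - 1)*(m + 1)*(m + 3)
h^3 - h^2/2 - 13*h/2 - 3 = (h - 3)*(h + 1/2)*(h + 2)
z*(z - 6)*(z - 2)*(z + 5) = z^4 - 3*z^3 - 28*z^2 + 60*z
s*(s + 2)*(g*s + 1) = g*s^3 + 2*g*s^2 + s^2 + 2*s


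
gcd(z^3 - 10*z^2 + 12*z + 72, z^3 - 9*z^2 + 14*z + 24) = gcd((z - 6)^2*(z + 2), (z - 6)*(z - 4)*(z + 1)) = z - 6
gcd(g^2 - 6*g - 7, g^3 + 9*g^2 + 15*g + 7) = g + 1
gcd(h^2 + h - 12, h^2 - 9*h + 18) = h - 3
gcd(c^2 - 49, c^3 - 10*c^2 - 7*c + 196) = c - 7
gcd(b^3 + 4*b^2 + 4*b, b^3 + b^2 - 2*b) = b^2 + 2*b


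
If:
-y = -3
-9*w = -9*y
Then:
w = 3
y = 3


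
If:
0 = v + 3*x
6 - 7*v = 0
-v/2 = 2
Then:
No Solution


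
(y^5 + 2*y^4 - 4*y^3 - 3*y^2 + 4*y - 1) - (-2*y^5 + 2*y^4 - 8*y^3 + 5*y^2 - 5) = 3*y^5 + 4*y^3 - 8*y^2 + 4*y + 4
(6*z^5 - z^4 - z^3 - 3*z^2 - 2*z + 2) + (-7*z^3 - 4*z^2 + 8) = 6*z^5 - z^4 - 8*z^3 - 7*z^2 - 2*z + 10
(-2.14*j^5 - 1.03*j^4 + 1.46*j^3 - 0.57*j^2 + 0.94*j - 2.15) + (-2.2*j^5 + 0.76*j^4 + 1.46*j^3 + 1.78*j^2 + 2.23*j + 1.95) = -4.34*j^5 - 0.27*j^4 + 2.92*j^3 + 1.21*j^2 + 3.17*j - 0.2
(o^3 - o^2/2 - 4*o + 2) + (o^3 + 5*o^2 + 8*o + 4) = 2*o^3 + 9*o^2/2 + 4*o + 6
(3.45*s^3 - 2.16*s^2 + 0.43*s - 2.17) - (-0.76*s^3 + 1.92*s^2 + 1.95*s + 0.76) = 4.21*s^3 - 4.08*s^2 - 1.52*s - 2.93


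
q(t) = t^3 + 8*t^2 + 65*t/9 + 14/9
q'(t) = 3*t^2 + 16*t + 65/9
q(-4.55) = 40.12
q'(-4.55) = -3.47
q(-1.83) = 9.00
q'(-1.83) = -12.01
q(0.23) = 3.65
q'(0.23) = 11.06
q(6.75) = 722.35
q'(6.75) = 251.91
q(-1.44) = 4.76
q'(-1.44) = -9.60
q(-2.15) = 13.07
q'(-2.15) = -13.31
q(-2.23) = 14.14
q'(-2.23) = -13.54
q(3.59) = 176.86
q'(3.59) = 103.33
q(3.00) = 122.22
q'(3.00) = 82.22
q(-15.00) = -1681.78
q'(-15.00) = 442.22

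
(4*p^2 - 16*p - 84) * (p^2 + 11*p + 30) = 4*p^4 + 28*p^3 - 140*p^2 - 1404*p - 2520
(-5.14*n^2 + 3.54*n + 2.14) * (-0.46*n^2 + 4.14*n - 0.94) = 2.3644*n^4 - 22.908*n^3 + 18.5028*n^2 + 5.532*n - 2.0116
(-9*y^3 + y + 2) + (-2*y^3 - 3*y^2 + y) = -11*y^3 - 3*y^2 + 2*y + 2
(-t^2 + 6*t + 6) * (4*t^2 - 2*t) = -4*t^4 + 26*t^3 + 12*t^2 - 12*t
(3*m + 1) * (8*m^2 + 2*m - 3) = 24*m^3 + 14*m^2 - 7*m - 3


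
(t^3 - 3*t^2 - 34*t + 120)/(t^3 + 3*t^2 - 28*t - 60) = (t - 4)/(t + 2)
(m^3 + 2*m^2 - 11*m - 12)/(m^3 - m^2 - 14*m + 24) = (m + 1)/(m - 2)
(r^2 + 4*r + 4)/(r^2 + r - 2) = (r + 2)/(r - 1)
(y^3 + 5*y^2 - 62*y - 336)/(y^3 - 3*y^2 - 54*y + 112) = (y + 6)/(y - 2)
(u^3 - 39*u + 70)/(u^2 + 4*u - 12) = (u^2 + 2*u - 35)/(u + 6)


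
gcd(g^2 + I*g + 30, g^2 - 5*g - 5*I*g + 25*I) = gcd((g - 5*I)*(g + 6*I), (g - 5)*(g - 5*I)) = g - 5*I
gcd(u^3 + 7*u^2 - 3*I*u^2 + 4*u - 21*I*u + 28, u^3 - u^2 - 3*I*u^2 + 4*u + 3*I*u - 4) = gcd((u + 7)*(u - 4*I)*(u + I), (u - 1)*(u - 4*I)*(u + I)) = u^2 - 3*I*u + 4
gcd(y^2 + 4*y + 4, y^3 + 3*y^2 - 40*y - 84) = y + 2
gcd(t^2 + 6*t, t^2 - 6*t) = t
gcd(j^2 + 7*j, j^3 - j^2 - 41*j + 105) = j + 7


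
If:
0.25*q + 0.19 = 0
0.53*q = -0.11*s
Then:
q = -0.76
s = 3.66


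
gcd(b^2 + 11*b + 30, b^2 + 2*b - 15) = b + 5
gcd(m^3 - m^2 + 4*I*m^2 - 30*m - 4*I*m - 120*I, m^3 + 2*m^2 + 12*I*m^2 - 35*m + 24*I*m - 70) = 1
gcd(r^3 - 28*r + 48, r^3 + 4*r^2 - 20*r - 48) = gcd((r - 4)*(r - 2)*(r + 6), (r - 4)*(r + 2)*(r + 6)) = r^2 + 2*r - 24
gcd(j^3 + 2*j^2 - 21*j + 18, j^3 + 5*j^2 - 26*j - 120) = j + 6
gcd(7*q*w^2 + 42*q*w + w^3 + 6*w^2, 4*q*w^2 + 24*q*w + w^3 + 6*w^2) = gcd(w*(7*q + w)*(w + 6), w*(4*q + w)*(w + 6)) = w^2 + 6*w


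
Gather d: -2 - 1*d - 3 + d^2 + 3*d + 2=d^2 + 2*d - 3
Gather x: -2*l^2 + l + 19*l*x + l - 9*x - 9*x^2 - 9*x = -2*l^2 + 2*l - 9*x^2 + x*(19*l - 18)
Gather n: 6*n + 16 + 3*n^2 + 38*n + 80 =3*n^2 + 44*n + 96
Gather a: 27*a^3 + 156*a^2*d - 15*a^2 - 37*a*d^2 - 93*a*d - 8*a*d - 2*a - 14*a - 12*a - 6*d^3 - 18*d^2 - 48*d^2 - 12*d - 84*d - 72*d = 27*a^3 + a^2*(156*d - 15) + a*(-37*d^2 - 101*d - 28) - 6*d^3 - 66*d^2 - 168*d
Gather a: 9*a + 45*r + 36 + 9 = 9*a + 45*r + 45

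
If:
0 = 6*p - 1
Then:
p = 1/6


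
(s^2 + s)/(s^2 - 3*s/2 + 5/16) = 16*s*(s + 1)/(16*s^2 - 24*s + 5)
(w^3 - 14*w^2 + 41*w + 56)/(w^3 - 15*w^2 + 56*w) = (w + 1)/w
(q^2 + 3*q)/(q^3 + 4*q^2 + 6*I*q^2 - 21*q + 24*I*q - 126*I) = (q^2 + 3*q)/(q^3 + q^2*(4 + 6*I) + q*(-21 + 24*I) - 126*I)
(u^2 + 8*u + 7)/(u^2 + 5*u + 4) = (u + 7)/(u + 4)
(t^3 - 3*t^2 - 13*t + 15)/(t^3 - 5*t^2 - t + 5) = (t + 3)/(t + 1)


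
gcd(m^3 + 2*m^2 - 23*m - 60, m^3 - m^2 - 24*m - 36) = m + 3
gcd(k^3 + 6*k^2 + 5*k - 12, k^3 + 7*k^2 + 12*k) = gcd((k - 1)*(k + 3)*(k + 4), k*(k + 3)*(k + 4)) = k^2 + 7*k + 12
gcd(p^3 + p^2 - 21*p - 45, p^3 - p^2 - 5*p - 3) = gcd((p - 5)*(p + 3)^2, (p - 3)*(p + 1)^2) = 1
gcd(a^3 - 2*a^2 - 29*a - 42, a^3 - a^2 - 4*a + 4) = a + 2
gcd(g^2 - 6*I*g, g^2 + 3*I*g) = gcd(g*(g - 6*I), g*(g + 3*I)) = g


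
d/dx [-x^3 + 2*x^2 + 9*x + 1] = -3*x^2 + 4*x + 9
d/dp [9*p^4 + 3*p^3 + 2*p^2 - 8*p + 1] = 36*p^3 + 9*p^2 + 4*p - 8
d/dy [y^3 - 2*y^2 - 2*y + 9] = 3*y^2 - 4*y - 2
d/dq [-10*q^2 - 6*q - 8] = -20*q - 6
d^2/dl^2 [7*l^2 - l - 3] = 14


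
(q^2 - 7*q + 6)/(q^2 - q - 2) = (-q^2 + 7*q - 6)/(-q^2 + q + 2)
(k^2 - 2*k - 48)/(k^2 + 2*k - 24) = (k - 8)/(k - 4)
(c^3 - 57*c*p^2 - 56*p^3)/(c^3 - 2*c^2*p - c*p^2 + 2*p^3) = (c^2 - c*p - 56*p^2)/(c^2 - 3*c*p + 2*p^2)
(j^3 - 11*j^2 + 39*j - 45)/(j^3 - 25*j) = (j^2 - 6*j + 9)/(j*(j + 5))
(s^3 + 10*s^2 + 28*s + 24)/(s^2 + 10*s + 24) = (s^2 + 4*s + 4)/(s + 4)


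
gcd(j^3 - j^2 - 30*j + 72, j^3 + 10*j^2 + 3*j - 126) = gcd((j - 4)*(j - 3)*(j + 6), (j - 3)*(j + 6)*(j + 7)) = j^2 + 3*j - 18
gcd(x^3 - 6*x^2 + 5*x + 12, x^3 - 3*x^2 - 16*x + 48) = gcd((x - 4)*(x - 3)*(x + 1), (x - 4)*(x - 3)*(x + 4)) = x^2 - 7*x + 12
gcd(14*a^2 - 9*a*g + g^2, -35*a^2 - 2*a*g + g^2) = 7*a - g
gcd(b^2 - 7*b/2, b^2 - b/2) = b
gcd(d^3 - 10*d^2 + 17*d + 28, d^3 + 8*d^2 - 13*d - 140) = d - 4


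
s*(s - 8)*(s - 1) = s^3 - 9*s^2 + 8*s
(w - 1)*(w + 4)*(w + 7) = w^3 + 10*w^2 + 17*w - 28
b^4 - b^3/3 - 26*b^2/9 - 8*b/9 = b*(b - 2)*(b + 1/3)*(b + 4/3)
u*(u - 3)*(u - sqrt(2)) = u^3 - 3*u^2 - sqrt(2)*u^2 + 3*sqrt(2)*u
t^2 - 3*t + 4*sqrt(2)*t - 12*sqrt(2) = (t - 3)*(t + 4*sqrt(2))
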